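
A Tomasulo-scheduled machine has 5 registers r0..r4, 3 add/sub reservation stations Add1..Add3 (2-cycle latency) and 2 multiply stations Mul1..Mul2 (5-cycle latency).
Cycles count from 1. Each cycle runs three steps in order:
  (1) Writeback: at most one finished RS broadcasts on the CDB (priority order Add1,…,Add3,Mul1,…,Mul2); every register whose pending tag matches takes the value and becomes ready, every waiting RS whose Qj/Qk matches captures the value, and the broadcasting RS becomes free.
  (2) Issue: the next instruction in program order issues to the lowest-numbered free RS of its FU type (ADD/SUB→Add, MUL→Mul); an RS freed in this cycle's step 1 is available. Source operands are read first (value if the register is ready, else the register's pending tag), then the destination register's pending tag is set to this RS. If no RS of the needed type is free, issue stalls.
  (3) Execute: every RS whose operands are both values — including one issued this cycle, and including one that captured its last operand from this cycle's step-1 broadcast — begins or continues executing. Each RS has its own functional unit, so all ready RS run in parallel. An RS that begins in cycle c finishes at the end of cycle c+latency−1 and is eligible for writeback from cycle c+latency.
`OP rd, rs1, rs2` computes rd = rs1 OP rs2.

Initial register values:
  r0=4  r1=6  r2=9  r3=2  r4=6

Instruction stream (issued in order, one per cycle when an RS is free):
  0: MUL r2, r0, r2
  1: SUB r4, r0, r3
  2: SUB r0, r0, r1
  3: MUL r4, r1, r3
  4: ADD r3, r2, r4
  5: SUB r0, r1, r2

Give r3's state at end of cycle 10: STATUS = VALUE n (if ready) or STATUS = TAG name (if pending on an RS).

STATUS = TAG Add1

c1: issue MUL r2<-Mul1 | r0:4,r1:6,r2:Mul1,r3:2,r4:6
c2: issue SUB r4<-Add1 | r0:4,r1:6,r2:Mul1,r3:2,r4:Add1
c3: issue SUB r0<-Add2 | r0:Add2,r1:6,r2:Mul1,r3:2,r4:Add1
c4: CDB Add1=2; issue MUL r4<-Mul2 | r0:Add2,r1:6,r2:Mul1,r3:2,r4:Mul2
c5: CDB Add2=-2; issue ADD r3<-Add1 | r0:-2,r1:6,r2:Mul1,r3:Add1,r4:Mul2
c6: CDB Mul1=36; issue SUB r0<-Add2 | r0:Add2,r1:6,r2:36,r3:Add1,r4:Mul2
c7: - | r0:Add2,r1:6,r2:36,r3:Add1,r4:Mul2
c8: CDB Add2=-30 | r0:-30,r1:6,r2:36,r3:Add1,r4:Mul2
c9: CDB Mul2=12 | r0:-30,r1:6,r2:36,r3:Add1,r4:12
c10: - | r0:-30,r1:6,r2:36,r3:Add1,r4:12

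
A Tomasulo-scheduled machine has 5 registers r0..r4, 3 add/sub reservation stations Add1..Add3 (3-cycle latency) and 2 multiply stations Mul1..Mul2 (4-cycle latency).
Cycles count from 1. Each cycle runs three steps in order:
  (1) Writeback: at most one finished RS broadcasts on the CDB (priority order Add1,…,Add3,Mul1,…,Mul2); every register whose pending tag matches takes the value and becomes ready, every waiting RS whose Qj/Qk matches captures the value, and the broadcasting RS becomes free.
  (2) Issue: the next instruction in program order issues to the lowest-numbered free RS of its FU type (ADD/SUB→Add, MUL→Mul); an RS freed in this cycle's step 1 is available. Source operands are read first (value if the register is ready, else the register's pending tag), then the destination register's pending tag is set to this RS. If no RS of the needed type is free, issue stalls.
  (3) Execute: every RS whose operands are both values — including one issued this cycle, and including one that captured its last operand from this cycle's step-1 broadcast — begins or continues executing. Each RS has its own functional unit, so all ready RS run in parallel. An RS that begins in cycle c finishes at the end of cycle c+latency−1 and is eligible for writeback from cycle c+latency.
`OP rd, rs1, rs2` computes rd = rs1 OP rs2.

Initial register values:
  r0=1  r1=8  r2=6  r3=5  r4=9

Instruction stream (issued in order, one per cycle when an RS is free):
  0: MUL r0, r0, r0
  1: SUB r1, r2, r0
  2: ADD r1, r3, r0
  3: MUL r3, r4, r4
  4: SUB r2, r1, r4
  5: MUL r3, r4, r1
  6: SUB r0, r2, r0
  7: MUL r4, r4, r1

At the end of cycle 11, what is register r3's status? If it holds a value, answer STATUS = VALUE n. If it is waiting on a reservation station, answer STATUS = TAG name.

  c1: issue MUL r0<-Mul1  regs: r0:Mul1,r1:8,r2:6,r3:5,r4:9
  c2: issue SUB r1<-Add1  regs: r0:Mul1,r1:Add1,r2:6,r3:5,r4:9
  c3: issue ADD r1<-Add2  regs: r0:Mul1,r1:Add2,r2:6,r3:5,r4:9
  c4: issue MUL r3<-Mul2  regs: r0:Mul1,r1:Add2,r2:6,r3:Mul2,r4:9
  c5: CDB Mul1=1; issue SUB r2<-Add3  regs: r0:1,r1:Add2,r2:Add3,r3:Mul2,r4:9
  c6: issue MUL r3<-Mul1  regs: r0:1,r1:Add2,r2:Add3,r3:Mul1,r4:9
  c7: stall  regs: r0:1,r1:Add2,r2:Add3,r3:Mul1,r4:9
  c8: CDB Add1=5; issue SUB r0<-Add1  regs: r0:Add1,r1:Add2,r2:Add3,r3:Mul1,r4:9
  c9: CDB Add2=6; stall  regs: r0:Add1,r1:6,r2:Add3,r3:Mul1,r4:9
  c10: CDB Mul2=81; issue MUL r4<-Mul2  regs: r0:Add1,r1:6,r2:Add3,r3:Mul1,r4:Mul2
  c11: -  regs: r0:Add1,r1:6,r2:Add3,r3:Mul1,r4:Mul2

STATUS = TAG Mul1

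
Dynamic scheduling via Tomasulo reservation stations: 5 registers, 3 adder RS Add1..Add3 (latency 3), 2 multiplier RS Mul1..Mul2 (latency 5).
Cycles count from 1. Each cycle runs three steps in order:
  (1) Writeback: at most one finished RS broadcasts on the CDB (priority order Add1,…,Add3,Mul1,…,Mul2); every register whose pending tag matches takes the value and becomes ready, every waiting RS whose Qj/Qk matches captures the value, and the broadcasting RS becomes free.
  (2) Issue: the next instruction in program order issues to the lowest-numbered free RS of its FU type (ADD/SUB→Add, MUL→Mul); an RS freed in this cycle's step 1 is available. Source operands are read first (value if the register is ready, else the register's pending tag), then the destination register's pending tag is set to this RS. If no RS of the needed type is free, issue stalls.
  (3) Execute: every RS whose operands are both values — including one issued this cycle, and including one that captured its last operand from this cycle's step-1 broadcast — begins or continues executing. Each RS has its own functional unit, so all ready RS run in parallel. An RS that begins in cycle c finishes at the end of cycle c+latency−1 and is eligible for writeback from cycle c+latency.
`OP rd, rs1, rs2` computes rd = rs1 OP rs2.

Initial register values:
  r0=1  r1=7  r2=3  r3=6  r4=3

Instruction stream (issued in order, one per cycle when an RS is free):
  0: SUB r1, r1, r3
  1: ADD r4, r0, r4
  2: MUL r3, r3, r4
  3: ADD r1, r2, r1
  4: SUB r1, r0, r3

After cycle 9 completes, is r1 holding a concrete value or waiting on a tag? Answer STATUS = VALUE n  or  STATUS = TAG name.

STATUS = TAG Add2

c1: issue SUB r1<-Add1 | r0:1,r1:Add1,r2:3,r3:6,r4:3
c2: issue ADD r4<-Add2 | r0:1,r1:Add1,r2:3,r3:6,r4:Add2
c3: issue MUL r3<-Mul1 | r0:1,r1:Add1,r2:3,r3:Mul1,r4:Add2
c4: CDB Add1=1; issue ADD r1<-Add1 | r0:1,r1:Add1,r2:3,r3:Mul1,r4:Add2
c5: CDB Add2=4; issue SUB r1<-Add2 | r0:1,r1:Add2,r2:3,r3:Mul1,r4:4
c6: - | r0:1,r1:Add2,r2:3,r3:Mul1,r4:4
c7: CDB Add1=4 | r0:1,r1:Add2,r2:3,r3:Mul1,r4:4
c8: - | r0:1,r1:Add2,r2:3,r3:Mul1,r4:4
c9: - | r0:1,r1:Add2,r2:3,r3:Mul1,r4:4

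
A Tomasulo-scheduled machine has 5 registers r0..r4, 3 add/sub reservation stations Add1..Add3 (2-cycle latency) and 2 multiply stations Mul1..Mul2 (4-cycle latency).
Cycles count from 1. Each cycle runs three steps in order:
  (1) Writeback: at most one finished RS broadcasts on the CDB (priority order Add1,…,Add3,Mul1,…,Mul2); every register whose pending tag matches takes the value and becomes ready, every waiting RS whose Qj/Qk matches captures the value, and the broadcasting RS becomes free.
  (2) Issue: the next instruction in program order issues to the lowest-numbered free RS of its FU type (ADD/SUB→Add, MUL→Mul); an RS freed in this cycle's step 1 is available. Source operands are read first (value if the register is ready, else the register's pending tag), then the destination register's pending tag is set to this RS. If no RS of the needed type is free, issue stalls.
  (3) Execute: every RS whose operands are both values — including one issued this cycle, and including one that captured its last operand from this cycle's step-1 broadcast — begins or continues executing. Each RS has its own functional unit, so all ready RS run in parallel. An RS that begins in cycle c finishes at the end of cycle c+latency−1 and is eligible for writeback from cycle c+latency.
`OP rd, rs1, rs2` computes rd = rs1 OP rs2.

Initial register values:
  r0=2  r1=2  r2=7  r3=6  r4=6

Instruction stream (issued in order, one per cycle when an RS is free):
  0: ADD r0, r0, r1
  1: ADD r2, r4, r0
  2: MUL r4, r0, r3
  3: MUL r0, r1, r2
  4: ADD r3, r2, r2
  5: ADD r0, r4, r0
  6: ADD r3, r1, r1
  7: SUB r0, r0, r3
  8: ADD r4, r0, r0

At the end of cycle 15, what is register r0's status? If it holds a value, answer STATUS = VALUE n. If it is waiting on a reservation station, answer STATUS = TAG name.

STATUS = VALUE 40

  c1: issue ADD r0<-Add1  regs: r0:Add1,r1:2,r2:7,r3:6,r4:6
  c2: issue ADD r2<-Add2  regs: r0:Add1,r1:2,r2:Add2,r3:6,r4:6
  c3: CDB Add1=4; issue MUL r4<-Mul1  regs: r0:4,r1:2,r2:Add2,r3:6,r4:Mul1
  c4: issue MUL r0<-Mul2  regs: r0:Mul2,r1:2,r2:Add2,r3:6,r4:Mul1
  c5: CDB Add2=10; issue ADD r3<-Add1  regs: r0:Mul2,r1:2,r2:10,r3:Add1,r4:Mul1
  c6: issue ADD r0<-Add2  regs: r0:Add2,r1:2,r2:10,r3:Add1,r4:Mul1
  c7: CDB Add1=20; issue ADD r3<-Add1  regs: r0:Add2,r1:2,r2:10,r3:Add1,r4:Mul1
  c8: CDB Mul1=24; issue SUB r0<-Add3  regs: r0:Add3,r1:2,r2:10,r3:Add1,r4:24
  c9: CDB Add1=4; issue ADD r4<-Add1  regs: r0:Add3,r1:2,r2:10,r3:4,r4:Add1
  c10: CDB Mul2=20  regs: r0:Add3,r1:2,r2:10,r3:4,r4:Add1
  c11: -  regs: r0:Add3,r1:2,r2:10,r3:4,r4:Add1
  c12: CDB Add2=44  regs: r0:Add3,r1:2,r2:10,r3:4,r4:Add1
  c13: -  regs: r0:Add3,r1:2,r2:10,r3:4,r4:Add1
  c14: CDB Add3=40  regs: r0:40,r1:2,r2:10,r3:4,r4:Add1
  c15: -  regs: r0:40,r1:2,r2:10,r3:4,r4:Add1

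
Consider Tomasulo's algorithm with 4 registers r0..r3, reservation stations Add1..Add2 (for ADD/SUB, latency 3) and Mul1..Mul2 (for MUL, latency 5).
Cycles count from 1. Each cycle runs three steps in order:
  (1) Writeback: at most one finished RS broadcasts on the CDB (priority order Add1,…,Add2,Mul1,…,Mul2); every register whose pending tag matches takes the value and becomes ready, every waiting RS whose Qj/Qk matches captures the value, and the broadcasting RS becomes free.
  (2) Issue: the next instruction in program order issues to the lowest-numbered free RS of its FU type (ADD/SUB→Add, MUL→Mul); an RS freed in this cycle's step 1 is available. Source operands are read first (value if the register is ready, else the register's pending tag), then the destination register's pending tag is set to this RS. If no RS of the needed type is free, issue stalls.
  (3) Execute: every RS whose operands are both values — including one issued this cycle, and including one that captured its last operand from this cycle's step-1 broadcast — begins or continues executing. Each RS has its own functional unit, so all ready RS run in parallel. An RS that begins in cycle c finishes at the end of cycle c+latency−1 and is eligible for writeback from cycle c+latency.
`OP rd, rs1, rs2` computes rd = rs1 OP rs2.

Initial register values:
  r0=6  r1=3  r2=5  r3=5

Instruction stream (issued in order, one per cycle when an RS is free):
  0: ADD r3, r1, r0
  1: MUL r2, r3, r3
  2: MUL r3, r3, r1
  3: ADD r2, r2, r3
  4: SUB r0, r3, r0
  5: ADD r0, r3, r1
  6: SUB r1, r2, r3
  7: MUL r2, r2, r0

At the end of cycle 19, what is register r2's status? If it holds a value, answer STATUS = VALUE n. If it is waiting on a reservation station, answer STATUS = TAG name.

STATUS = TAG Mul1

cycle 1: issue ADD r3<-Add1 // r0:6,r1:3,r2:5,r3:Add1
cycle 2: issue MUL r2<-Mul1 // r0:6,r1:3,r2:Mul1,r3:Add1
cycle 3: issue MUL r3<-Mul2 // r0:6,r1:3,r2:Mul1,r3:Mul2
cycle 4: CDB Add1=9; issue ADD r2<-Add1 // r0:6,r1:3,r2:Add1,r3:Mul2
cycle 5: issue SUB r0<-Add2 // r0:Add2,r1:3,r2:Add1,r3:Mul2
cycle 6: stall // r0:Add2,r1:3,r2:Add1,r3:Mul2
cycle 7: stall // r0:Add2,r1:3,r2:Add1,r3:Mul2
cycle 8: stall // r0:Add2,r1:3,r2:Add1,r3:Mul2
cycle 9: CDB Mul1=81; stall // r0:Add2,r1:3,r2:Add1,r3:Mul2
cycle 10: CDB Mul2=27; stall // r0:Add2,r1:3,r2:Add1,r3:27
cycle 11: stall // r0:Add2,r1:3,r2:Add1,r3:27
cycle 12: stall // r0:Add2,r1:3,r2:Add1,r3:27
cycle 13: CDB Add1=108; issue ADD r0<-Add1 // r0:Add1,r1:3,r2:108,r3:27
cycle 14: CDB Add2=21; issue SUB r1<-Add2 // r0:Add1,r1:Add2,r2:108,r3:27
cycle 15: issue MUL r2<-Mul1 // r0:Add1,r1:Add2,r2:Mul1,r3:27
cycle 16: CDB Add1=30 // r0:30,r1:Add2,r2:Mul1,r3:27
cycle 17: CDB Add2=81 // r0:30,r1:81,r2:Mul1,r3:27
cycle 18: - // r0:30,r1:81,r2:Mul1,r3:27
cycle 19: - // r0:30,r1:81,r2:Mul1,r3:27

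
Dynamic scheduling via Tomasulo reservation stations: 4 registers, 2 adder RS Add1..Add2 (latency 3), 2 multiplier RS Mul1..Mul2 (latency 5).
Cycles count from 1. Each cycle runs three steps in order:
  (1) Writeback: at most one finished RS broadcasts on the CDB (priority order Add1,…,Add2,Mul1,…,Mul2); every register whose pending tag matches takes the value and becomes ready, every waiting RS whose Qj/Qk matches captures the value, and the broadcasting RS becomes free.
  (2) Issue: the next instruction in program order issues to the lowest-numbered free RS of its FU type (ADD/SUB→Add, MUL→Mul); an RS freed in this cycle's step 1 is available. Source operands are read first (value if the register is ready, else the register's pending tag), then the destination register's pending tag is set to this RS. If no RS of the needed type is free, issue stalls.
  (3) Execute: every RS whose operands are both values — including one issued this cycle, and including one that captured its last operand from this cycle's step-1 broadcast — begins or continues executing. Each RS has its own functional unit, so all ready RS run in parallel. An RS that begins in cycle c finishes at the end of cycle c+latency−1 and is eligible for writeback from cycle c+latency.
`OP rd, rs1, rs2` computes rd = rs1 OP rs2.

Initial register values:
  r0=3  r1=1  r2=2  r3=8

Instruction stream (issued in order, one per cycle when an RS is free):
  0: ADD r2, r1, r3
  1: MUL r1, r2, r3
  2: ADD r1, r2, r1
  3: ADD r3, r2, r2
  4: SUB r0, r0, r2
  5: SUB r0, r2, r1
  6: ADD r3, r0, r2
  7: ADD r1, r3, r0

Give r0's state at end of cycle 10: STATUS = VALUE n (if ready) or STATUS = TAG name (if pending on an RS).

STATUS = TAG Add1

c1: issue ADD r2<-Add1 | r0:3,r1:1,r2:Add1,r3:8
c2: issue MUL r1<-Mul1 | r0:3,r1:Mul1,r2:Add1,r3:8
c3: issue ADD r1<-Add2 | r0:3,r1:Add2,r2:Add1,r3:8
c4: CDB Add1=9; issue ADD r3<-Add1 | r0:3,r1:Add2,r2:9,r3:Add1
c5: stall | r0:3,r1:Add2,r2:9,r3:Add1
c6: stall | r0:3,r1:Add2,r2:9,r3:Add1
c7: CDB Add1=18; issue SUB r0<-Add1 | r0:Add1,r1:Add2,r2:9,r3:18
c8: stall | r0:Add1,r1:Add2,r2:9,r3:18
c9: CDB Mul1=72; stall | r0:Add1,r1:Add2,r2:9,r3:18
c10: CDB Add1=-6; issue SUB r0<-Add1 | r0:Add1,r1:Add2,r2:9,r3:18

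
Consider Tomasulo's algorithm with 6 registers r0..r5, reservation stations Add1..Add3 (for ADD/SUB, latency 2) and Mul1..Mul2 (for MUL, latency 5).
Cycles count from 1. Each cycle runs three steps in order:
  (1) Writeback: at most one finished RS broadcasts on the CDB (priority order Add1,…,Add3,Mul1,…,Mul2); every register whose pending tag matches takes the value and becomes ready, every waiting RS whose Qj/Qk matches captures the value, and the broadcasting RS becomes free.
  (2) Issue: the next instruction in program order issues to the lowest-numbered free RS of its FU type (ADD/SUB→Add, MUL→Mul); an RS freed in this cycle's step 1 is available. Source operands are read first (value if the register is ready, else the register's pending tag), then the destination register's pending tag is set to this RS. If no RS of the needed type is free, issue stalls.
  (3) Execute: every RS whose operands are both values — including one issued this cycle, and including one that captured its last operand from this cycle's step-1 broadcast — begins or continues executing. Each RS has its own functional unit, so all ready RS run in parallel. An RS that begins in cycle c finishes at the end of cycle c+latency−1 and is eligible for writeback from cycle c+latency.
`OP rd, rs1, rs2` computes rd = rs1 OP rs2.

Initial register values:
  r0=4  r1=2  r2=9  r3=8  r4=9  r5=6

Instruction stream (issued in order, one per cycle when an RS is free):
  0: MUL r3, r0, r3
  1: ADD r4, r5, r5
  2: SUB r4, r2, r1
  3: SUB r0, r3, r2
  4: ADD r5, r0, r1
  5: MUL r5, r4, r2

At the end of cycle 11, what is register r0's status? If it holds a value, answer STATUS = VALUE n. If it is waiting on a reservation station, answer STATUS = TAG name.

cycle 1: issue MUL r3<-Mul1 // r0:4,r1:2,r2:9,r3:Mul1,r4:9,r5:6
cycle 2: issue ADD r4<-Add1 // r0:4,r1:2,r2:9,r3:Mul1,r4:Add1,r5:6
cycle 3: issue SUB r4<-Add2 // r0:4,r1:2,r2:9,r3:Mul1,r4:Add2,r5:6
cycle 4: CDB Add1=12; issue SUB r0<-Add1 // r0:Add1,r1:2,r2:9,r3:Mul1,r4:Add2,r5:6
cycle 5: CDB Add2=7; issue ADD r5<-Add2 // r0:Add1,r1:2,r2:9,r3:Mul1,r4:7,r5:Add2
cycle 6: CDB Mul1=32; issue MUL r5<-Mul1 // r0:Add1,r1:2,r2:9,r3:32,r4:7,r5:Mul1
cycle 7: - // r0:Add1,r1:2,r2:9,r3:32,r4:7,r5:Mul1
cycle 8: CDB Add1=23 // r0:23,r1:2,r2:9,r3:32,r4:7,r5:Mul1
cycle 9: - // r0:23,r1:2,r2:9,r3:32,r4:7,r5:Mul1
cycle 10: CDB Add2=25 // r0:23,r1:2,r2:9,r3:32,r4:7,r5:Mul1
cycle 11: CDB Mul1=63 // r0:23,r1:2,r2:9,r3:32,r4:7,r5:63

STATUS = VALUE 23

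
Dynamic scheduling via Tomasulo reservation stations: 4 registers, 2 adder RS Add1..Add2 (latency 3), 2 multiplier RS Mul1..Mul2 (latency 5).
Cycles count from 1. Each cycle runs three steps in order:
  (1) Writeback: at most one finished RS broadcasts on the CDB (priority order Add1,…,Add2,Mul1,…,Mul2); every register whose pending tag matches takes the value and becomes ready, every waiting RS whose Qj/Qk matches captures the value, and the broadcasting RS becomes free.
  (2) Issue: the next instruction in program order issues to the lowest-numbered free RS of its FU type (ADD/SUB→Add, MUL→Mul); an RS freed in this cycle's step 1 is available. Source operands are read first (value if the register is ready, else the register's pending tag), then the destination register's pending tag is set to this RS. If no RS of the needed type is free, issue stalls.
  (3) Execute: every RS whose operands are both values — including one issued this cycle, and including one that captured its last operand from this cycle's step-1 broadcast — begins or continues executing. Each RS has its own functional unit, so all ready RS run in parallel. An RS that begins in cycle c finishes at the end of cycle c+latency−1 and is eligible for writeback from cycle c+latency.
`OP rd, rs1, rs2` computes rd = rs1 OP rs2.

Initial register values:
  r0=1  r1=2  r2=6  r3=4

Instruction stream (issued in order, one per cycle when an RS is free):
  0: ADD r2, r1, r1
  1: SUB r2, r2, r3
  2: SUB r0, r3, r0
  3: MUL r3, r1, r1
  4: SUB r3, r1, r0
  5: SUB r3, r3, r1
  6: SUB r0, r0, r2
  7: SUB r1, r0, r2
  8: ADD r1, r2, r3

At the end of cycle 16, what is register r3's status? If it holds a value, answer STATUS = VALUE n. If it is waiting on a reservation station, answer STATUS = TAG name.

cycle 1: issue ADD r2<-Add1 // r0:1,r1:2,r2:Add1,r3:4
cycle 2: issue SUB r2<-Add2 // r0:1,r1:2,r2:Add2,r3:4
cycle 3: stall // r0:1,r1:2,r2:Add2,r3:4
cycle 4: CDB Add1=4; issue SUB r0<-Add1 // r0:Add1,r1:2,r2:Add2,r3:4
cycle 5: issue MUL r3<-Mul1 // r0:Add1,r1:2,r2:Add2,r3:Mul1
cycle 6: stall // r0:Add1,r1:2,r2:Add2,r3:Mul1
cycle 7: CDB Add1=3; issue SUB r3<-Add1 // r0:3,r1:2,r2:Add2,r3:Add1
cycle 8: CDB Add2=0; issue SUB r3<-Add2 // r0:3,r1:2,r2:0,r3:Add2
cycle 9: stall // r0:3,r1:2,r2:0,r3:Add2
cycle 10: CDB Add1=-1; issue SUB r0<-Add1 // r0:Add1,r1:2,r2:0,r3:Add2
cycle 11: CDB Mul1=4; stall // r0:Add1,r1:2,r2:0,r3:Add2
cycle 12: stall // r0:Add1,r1:2,r2:0,r3:Add2
cycle 13: CDB Add1=3; issue SUB r1<-Add1 // r0:3,r1:Add1,r2:0,r3:Add2
cycle 14: CDB Add2=-3; issue ADD r1<-Add2 // r0:3,r1:Add2,r2:0,r3:-3
cycle 15: - // r0:3,r1:Add2,r2:0,r3:-3
cycle 16: CDB Add1=3 // r0:3,r1:Add2,r2:0,r3:-3

STATUS = VALUE -3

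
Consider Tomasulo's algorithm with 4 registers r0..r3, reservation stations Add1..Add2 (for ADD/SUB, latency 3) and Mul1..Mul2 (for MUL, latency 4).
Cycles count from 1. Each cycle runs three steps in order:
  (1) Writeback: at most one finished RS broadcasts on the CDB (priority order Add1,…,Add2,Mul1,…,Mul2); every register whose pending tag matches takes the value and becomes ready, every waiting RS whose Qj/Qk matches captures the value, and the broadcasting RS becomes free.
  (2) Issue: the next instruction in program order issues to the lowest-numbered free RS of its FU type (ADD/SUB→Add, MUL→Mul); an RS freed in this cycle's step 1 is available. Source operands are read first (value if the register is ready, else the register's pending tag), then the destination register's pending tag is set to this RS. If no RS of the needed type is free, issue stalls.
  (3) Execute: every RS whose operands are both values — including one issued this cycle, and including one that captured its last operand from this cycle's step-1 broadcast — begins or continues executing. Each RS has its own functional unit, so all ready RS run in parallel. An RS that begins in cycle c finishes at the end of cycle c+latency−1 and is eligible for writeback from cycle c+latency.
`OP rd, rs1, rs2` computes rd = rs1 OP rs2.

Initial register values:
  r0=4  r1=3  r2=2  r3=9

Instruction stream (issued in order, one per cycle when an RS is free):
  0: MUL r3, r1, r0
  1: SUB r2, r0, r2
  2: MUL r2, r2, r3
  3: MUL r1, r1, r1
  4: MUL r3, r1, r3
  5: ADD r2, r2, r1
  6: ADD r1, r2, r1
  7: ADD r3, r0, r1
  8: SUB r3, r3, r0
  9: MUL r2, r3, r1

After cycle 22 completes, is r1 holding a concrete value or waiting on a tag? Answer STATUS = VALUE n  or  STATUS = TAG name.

  c1: issue MUL r3<-Mul1  regs: r0:4,r1:3,r2:2,r3:Mul1
  c2: issue SUB r2<-Add1  regs: r0:4,r1:3,r2:Add1,r3:Mul1
  c3: issue MUL r2<-Mul2  regs: r0:4,r1:3,r2:Mul2,r3:Mul1
  c4: stall  regs: r0:4,r1:3,r2:Mul2,r3:Mul1
  c5: CDB Add1=2; stall  regs: r0:4,r1:3,r2:Mul2,r3:Mul1
  c6: CDB Mul1=12; issue MUL r1<-Mul1  regs: r0:4,r1:Mul1,r2:Mul2,r3:12
  c7: stall  regs: r0:4,r1:Mul1,r2:Mul2,r3:12
  c8: stall  regs: r0:4,r1:Mul1,r2:Mul2,r3:12
  c9: stall  regs: r0:4,r1:Mul1,r2:Mul2,r3:12
  c10: CDB Mul1=9; issue MUL r3<-Mul1  regs: r0:4,r1:9,r2:Mul2,r3:Mul1
  c11: CDB Mul2=24; issue ADD r2<-Add1  regs: r0:4,r1:9,r2:Add1,r3:Mul1
  c12: issue ADD r1<-Add2  regs: r0:4,r1:Add2,r2:Add1,r3:Mul1
  c13: stall  regs: r0:4,r1:Add2,r2:Add1,r3:Mul1
  c14: CDB Add1=33; issue ADD r3<-Add1  regs: r0:4,r1:Add2,r2:33,r3:Add1
  c15: CDB Mul1=108; stall  regs: r0:4,r1:Add2,r2:33,r3:Add1
  c16: stall  regs: r0:4,r1:Add2,r2:33,r3:Add1
  c17: CDB Add2=42; issue SUB r3<-Add2  regs: r0:4,r1:42,r2:33,r3:Add2
  c18: issue MUL r2<-Mul1  regs: r0:4,r1:42,r2:Mul1,r3:Add2
  c19: -  regs: r0:4,r1:42,r2:Mul1,r3:Add2
  c20: CDB Add1=46  regs: r0:4,r1:42,r2:Mul1,r3:Add2
  c21: -  regs: r0:4,r1:42,r2:Mul1,r3:Add2
  c22: -  regs: r0:4,r1:42,r2:Mul1,r3:Add2

STATUS = VALUE 42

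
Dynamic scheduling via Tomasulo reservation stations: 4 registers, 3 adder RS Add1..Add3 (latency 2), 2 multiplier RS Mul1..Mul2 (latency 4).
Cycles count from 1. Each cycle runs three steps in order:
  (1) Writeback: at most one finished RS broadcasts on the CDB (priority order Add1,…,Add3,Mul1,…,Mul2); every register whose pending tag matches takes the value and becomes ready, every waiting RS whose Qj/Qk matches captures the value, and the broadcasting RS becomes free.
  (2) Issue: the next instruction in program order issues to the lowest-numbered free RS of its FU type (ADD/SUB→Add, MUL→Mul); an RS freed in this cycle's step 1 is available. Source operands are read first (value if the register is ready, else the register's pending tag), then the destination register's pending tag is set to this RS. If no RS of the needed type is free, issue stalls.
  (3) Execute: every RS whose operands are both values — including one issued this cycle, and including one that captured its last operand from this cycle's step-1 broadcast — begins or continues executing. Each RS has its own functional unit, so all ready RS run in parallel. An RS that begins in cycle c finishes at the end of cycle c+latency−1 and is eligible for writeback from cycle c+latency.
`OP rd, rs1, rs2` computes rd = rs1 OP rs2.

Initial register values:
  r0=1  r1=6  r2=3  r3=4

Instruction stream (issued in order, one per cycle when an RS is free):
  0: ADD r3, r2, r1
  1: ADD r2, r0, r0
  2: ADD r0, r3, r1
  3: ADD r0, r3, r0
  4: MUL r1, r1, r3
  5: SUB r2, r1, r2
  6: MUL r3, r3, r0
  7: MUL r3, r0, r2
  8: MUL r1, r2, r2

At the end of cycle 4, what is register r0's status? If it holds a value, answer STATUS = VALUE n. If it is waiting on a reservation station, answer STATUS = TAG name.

STATUS = TAG Add2

  c1: issue ADD r3<-Add1  regs: r0:1,r1:6,r2:3,r3:Add1
  c2: issue ADD r2<-Add2  regs: r0:1,r1:6,r2:Add2,r3:Add1
  c3: CDB Add1=9; issue ADD r0<-Add1  regs: r0:Add1,r1:6,r2:Add2,r3:9
  c4: CDB Add2=2; issue ADD r0<-Add2  regs: r0:Add2,r1:6,r2:2,r3:9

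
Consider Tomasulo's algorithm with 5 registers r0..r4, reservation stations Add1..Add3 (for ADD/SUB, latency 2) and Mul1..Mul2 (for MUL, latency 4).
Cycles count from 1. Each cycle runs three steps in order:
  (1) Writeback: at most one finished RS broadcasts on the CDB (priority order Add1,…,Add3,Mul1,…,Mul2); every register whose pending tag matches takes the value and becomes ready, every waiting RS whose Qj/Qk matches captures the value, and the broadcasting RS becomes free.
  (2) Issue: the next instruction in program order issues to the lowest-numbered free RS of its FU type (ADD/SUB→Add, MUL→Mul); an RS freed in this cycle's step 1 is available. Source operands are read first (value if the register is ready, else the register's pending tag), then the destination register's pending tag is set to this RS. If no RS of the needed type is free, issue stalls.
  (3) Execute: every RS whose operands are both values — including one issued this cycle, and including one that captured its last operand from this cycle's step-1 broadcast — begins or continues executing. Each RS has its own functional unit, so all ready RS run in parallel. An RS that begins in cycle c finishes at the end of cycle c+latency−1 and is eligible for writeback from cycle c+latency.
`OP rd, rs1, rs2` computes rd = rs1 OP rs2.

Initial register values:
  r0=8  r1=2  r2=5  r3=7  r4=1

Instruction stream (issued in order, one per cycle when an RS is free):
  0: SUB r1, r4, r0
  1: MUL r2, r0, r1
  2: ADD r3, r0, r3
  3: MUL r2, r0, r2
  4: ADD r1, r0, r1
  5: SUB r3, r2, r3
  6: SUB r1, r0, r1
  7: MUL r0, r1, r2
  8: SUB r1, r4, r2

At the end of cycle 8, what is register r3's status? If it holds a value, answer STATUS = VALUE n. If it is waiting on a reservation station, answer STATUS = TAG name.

cycle 1: issue SUB r1<-Add1 // r0:8,r1:Add1,r2:5,r3:7,r4:1
cycle 2: issue MUL r2<-Mul1 // r0:8,r1:Add1,r2:Mul1,r3:7,r4:1
cycle 3: CDB Add1=-7; issue ADD r3<-Add1 // r0:8,r1:-7,r2:Mul1,r3:Add1,r4:1
cycle 4: issue MUL r2<-Mul2 // r0:8,r1:-7,r2:Mul2,r3:Add1,r4:1
cycle 5: CDB Add1=15; issue ADD r1<-Add1 // r0:8,r1:Add1,r2:Mul2,r3:15,r4:1
cycle 6: issue SUB r3<-Add2 // r0:8,r1:Add1,r2:Mul2,r3:Add2,r4:1
cycle 7: CDB Add1=1; issue SUB r1<-Add1 // r0:8,r1:Add1,r2:Mul2,r3:Add2,r4:1
cycle 8: CDB Mul1=-56; issue MUL r0<-Mul1 // r0:Mul1,r1:Add1,r2:Mul2,r3:Add2,r4:1

STATUS = TAG Add2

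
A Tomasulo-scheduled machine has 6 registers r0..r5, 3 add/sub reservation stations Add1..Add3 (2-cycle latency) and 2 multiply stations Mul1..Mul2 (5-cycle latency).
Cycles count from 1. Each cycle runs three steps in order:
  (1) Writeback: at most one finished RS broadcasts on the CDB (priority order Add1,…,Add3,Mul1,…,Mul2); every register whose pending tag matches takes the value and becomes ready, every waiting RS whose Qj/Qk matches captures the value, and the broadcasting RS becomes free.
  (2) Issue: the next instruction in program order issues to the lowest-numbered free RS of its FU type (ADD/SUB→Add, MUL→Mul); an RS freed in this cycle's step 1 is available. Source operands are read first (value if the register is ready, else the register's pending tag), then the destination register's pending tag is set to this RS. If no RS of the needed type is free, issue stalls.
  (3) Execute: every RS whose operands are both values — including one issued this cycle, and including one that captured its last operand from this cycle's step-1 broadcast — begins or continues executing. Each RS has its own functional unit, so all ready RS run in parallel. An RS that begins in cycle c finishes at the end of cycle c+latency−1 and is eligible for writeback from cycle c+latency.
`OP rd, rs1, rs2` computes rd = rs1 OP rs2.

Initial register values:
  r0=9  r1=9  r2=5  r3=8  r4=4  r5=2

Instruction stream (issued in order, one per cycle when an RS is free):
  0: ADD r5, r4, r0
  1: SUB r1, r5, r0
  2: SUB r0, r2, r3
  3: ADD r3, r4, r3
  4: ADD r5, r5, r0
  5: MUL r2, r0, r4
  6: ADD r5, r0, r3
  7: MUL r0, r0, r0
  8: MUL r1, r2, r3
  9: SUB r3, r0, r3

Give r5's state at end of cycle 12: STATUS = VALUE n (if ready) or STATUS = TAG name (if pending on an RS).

STATUS = VALUE 9

c1: issue ADD r5<-Add1 | r0:9,r1:9,r2:5,r3:8,r4:4,r5:Add1
c2: issue SUB r1<-Add2 | r0:9,r1:Add2,r2:5,r3:8,r4:4,r5:Add1
c3: CDB Add1=13; issue SUB r0<-Add1 | r0:Add1,r1:Add2,r2:5,r3:8,r4:4,r5:13
c4: issue ADD r3<-Add3 | r0:Add1,r1:Add2,r2:5,r3:Add3,r4:4,r5:13
c5: CDB Add1=-3; issue ADD r5<-Add1 | r0:-3,r1:Add2,r2:5,r3:Add3,r4:4,r5:Add1
c6: CDB Add2=4; issue MUL r2<-Mul1 | r0:-3,r1:4,r2:Mul1,r3:Add3,r4:4,r5:Add1
c7: CDB Add1=10; issue ADD r5<-Add1 | r0:-3,r1:4,r2:Mul1,r3:Add3,r4:4,r5:Add1
c8: CDB Add3=12; issue MUL r0<-Mul2 | r0:Mul2,r1:4,r2:Mul1,r3:12,r4:4,r5:Add1
c9: stall | r0:Mul2,r1:4,r2:Mul1,r3:12,r4:4,r5:Add1
c10: CDB Add1=9; stall | r0:Mul2,r1:4,r2:Mul1,r3:12,r4:4,r5:9
c11: CDB Mul1=-12; issue MUL r1<-Mul1 | r0:Mul2,r1:Mul1,r2:-12,r3:12,r4:4,r5:9
c12: issue SUB r3<-Add1 | r0:Mul2,r1:Mul1,r2:-12,r3:Add1,r4:4,r5:9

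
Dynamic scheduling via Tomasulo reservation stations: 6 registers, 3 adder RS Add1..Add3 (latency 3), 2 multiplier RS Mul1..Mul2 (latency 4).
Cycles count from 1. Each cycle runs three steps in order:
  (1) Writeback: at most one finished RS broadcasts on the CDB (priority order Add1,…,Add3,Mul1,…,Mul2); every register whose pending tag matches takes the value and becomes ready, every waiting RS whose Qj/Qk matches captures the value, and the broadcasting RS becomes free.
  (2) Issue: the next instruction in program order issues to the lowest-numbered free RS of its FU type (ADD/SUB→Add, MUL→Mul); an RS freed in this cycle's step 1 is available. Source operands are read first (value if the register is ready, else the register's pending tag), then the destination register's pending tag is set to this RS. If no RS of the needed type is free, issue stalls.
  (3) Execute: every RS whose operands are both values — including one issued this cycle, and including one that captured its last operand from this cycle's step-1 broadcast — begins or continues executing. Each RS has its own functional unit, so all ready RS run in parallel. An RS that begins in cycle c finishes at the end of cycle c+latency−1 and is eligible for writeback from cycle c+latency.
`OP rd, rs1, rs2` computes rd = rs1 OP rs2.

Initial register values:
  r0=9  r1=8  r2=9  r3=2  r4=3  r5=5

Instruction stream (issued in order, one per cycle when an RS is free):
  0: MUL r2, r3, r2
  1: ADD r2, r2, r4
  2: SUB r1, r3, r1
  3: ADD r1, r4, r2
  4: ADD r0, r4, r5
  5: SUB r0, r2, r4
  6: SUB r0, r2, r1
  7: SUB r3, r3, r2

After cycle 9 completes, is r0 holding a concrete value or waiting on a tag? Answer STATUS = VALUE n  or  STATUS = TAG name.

STATUS = TAG Add2

  c1: issue MUL r2<-Mul1  regs: r0:9,r1:8,r2:Mul1,r3:2,r4:3,r5:5
  c2: issue ADD r2<-Add1  regs: r0:9,r1:8,r2:Add1,r3:2,r4:3,r5:5
  c3: issue SUB r1<-Add2  regs: r0:9,r1:Add2,r2:Add1,r3:2,r4:3,r5:5
  c4: issue ADD r1<-Add3  regs: r0:9,r1:Add3,r2:Add1,r3:2,r4:3,r5:5
  c5: CDB Mul1=18; stall  regs: r0:9,r1:Add3,r2:Add1,r3:2,r4:3,r5:5
  c6: CDB Add2=-6; issue ADD r0<-Add2  regs: r0:Add2,r1:Add3,r2:Add1,r3:2,r4:3,r5:5
  c7: stall  regs: r0:Add2,r1:Add3,r2:Add1,r3:2,r4:3,r5:5
  c8: CDB Add1=21; issue SUB r0<-Add1  regs: r0:Add1,r1:Add3,r2:21,r3:2,r4:3,r5:5
  c9: CDB Add2=8; issue SUB r0<-Add2  regs: r0:Add2,r1:Add3,r2:21,r3:2,r4:3,r5:5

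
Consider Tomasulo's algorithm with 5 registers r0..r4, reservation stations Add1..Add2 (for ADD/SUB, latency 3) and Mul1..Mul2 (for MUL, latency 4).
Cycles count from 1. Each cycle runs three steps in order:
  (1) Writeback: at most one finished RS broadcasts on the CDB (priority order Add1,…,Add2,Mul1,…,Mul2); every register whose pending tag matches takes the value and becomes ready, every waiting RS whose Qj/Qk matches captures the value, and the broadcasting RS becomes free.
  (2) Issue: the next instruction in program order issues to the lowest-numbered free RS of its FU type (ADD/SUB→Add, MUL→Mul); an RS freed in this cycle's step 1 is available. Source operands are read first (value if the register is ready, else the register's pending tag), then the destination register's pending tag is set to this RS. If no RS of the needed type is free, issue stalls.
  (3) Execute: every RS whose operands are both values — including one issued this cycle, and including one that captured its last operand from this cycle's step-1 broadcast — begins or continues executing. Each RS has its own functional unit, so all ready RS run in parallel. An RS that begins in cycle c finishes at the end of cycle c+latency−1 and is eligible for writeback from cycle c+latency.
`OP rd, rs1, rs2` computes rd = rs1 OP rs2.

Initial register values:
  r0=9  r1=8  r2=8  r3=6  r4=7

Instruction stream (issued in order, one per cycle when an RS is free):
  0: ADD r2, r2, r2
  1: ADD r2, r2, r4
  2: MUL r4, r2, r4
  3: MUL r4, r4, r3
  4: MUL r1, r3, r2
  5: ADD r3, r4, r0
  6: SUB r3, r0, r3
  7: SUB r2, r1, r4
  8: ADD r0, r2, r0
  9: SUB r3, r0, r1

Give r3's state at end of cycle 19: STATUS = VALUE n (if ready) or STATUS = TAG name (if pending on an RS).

STATUS = TAG Add2

cycle 1: issue ADD r2<-Add1 // r0:9,r1:8,r2:Add1,r3:6,r4:7
cycle 2: issue ADD r2<-Add2 // r0:9,r1:8,r2:Add2,r3:6,r4:7
cycle 3: issue MUL r4<-Mul1 // r0:9,r1:8,r2:Add2,r3:6,r4:Mul1
cycle 4: CDB Add1=16; issue MUL r4<-Mul2 // r0:9,r1:8,r2:Add2,r3:6,r4:Mul2
cycle 5: stall // r0:9,r1:8,r2:Add2,r3:6,r4:Mul2
cycle 6: stall // r0:9,r1:8,r2:Add2,r3:6,r4:Mul2
cycle 7: CDB Add2=23; stall // r0:9,r1:8,r2:23,r3:6,r4:Mul2
cycle 8: stall // r0:9,r1:8,r2:23,r3:6,r4:Mul2
cycle 9: stall // r0:9,r1:8,r2:23,r3:6,r4:Mul2
cycle 10: stall // r0:9,r1:8,r2:23,r3:6,r4:Mul2
cycle 11: CDB Mul1=161; issue MUL r1<-Mul1 // r0:9,r1:Mul1,r2:23,r3:6,r4:Mul2
cycle 12: issue ADD r3<-Add1 // r0:9,r1:Mul1,r2:23,r3:Add1,r4:Mul2
cycle 13: issue SUB r3<-Add2 // r0:9,r1:Mul1,r2:23,r3:Add2,r4:Mul2
cycle 14: stall // r0:9,r1:Mul1,r2:23,r3:Add2,r4:Mul2
cycle 15: CDB Mul1=138; stall // r0:9,r1:138,r2:23,r3:Add2,r4:Mul2
cycle 16: CDB Mul2=966; stall // r0:9,r1:138,r2:23,r3:Add2,r4:966
cycle 17: stall // r0:9,r1:138,r2:23,r3:Add2,r4:966
cycle 18: stall // r0:9,r1:138,r2:23,r3:Add2,r4:966
cycle 19: CDB Add1=975; issue SUB r2<-Add1 // r0:9,r1:138,r2:Add1,r3:Add2,r4:966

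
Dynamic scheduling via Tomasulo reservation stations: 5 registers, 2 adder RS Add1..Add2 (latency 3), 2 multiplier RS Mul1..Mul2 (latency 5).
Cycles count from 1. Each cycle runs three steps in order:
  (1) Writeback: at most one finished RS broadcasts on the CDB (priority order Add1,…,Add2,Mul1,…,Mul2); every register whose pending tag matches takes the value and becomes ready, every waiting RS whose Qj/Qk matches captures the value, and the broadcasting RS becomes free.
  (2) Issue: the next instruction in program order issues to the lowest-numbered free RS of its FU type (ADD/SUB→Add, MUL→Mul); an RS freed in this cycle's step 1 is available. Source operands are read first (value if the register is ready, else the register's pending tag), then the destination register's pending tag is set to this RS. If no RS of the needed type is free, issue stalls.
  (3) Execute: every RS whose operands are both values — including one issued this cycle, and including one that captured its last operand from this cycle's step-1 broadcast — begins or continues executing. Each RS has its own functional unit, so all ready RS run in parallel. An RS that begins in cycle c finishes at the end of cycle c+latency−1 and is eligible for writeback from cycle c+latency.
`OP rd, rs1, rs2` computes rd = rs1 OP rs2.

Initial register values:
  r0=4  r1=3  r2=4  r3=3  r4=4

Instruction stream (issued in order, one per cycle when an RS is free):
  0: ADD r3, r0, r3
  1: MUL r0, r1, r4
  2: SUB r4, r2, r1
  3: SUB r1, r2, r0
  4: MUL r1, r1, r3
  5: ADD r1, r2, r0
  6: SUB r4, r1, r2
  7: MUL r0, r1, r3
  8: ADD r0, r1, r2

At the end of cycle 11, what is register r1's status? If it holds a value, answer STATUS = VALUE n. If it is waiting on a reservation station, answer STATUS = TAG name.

  c1: issue ADD r3<-Add1  regs: r0:4,r1:3,r2:4,r3:Add1,r4:4
  c2: issue MUL r0<-Mul1  regs: r0:Mul1,r1:3,r2:4,r3:Add1,r4:4
  c3: issue SUB r4<-Add2  regs: r0:Mul1,r1:3,r2:4,r3:Add1,r4:Add2
  c4: CDB Add1=7; issue SUB r1<-Add1  regs: r0:Mul1,r1:Add1,r2:4,r3:7,r4:Add2
  c5: issue MUL r1<-Mul2  regs: r0:Mul1,r1:Mul2,r2:4,r3:7,r4:Add2
  c6: CDB Add2=1; issue ADD r1<-Add2  regs: r0:Mul1,r1:Add2,r2:4,r3:7,r4:1
  c7: CDB Mul1=12; stall  regs: r0:12,r1:Add2,r2:4,r3:7,r4:1
  c8: stall  regs: r0:12,r1:Add2,r2:4,r3:7,r4:1
  c9: stall  regs: r0:12,r1:Add2,r2:4,r3:7,r4:1
  c10: CDB Add1=-8; issue SUB r4<-Add1  regs: r0:12,r1:Add2,r2:4,r3:7,r4:Add1
  c11: CDB Add2=16; issue MUL r0<-Mul1  regs: r0:Mul1,r1:16,r2:4,r3:7,r4:Add1

STATUS = VALUE 16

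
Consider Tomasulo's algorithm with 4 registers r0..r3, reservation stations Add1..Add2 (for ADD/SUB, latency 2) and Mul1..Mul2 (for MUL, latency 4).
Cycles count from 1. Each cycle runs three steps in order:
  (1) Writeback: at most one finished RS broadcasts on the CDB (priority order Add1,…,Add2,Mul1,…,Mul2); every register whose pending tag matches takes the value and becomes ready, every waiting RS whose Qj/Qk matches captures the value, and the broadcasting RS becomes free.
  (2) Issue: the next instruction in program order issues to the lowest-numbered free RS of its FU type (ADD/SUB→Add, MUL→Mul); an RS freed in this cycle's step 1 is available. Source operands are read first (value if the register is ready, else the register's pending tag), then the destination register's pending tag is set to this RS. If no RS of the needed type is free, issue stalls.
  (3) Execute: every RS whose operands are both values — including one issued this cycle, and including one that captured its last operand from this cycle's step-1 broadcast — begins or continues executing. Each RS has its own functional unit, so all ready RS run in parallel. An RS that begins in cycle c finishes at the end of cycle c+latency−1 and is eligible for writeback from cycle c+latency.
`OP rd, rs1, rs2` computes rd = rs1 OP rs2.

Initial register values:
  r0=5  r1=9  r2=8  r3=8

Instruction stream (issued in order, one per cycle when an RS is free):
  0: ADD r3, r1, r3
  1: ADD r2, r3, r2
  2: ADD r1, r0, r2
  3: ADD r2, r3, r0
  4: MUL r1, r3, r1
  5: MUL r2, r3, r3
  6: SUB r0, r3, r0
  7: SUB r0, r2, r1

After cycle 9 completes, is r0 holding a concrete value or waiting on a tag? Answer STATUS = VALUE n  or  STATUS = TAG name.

c1: issue ADD r3<-Add1 | r0:5,r1:9,r2:8,r3:Add1
c2: issue ADD r2<-Add2 | r0:5,r1:9,r2:Add2,r3:Add1
c3: CDB Add1=17; issue ADD r1<-Add1 | r0:5,r1:Add1,r2:Add2,r3:17
c4: stall | r0:5,r1:Add1,r2:Add2,r3:17
c5: CDB Add2=25; issue ADD r2<-Add2 | r0:5,r1:Add1,r2:Add2,r3:17
c6: issue MUL r1<-Mul1 | r0:5,r1:Mul1,r2:Add2,r3:17
c7: CDB Add1=30; issue MUL r2<-Mul2 | r0:5,r1:Mul1,r2:Mul2,r3:17
c8: CDB Add2=22; issue SUB r0<-Add1 | r0:Add1,r1:Mul1,r2:Mul2,r3:17
c9: issue SUB r0<-Add2 | r0:Add2,r1:Mul1,r2:Mul2,r3:17

STATUS = TAG Add2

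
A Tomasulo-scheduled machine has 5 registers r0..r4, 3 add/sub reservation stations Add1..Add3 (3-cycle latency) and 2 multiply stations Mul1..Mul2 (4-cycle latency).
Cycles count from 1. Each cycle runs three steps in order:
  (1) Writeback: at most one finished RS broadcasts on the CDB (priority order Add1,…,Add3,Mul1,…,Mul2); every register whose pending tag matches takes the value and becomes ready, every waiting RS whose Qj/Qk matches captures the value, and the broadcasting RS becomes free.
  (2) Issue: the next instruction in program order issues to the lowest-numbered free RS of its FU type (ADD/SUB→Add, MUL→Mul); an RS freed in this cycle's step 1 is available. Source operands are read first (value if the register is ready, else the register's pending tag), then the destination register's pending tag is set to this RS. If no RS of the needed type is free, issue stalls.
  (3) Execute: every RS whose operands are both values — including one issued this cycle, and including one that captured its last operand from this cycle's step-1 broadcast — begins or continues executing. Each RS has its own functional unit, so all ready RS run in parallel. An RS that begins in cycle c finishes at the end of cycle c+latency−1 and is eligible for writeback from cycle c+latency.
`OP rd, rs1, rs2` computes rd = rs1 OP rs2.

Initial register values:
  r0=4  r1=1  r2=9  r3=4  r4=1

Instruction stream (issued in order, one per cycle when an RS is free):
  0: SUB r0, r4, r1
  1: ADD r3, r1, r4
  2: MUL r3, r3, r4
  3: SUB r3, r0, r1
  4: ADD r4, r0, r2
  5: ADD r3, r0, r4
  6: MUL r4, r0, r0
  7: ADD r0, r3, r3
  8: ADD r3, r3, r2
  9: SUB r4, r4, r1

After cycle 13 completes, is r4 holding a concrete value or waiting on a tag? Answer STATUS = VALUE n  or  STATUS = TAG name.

STATUS = TAG Add3

c1: issue SUB r0<-Add1 | r0:Add1,r1:1,r2:9,r3:4,r4:1
c2: issue ADD r3<-Add2 | r0:Add1,r1:1,r2:9,r3:Add2,r4:1
c3: issue MUL r3<-Mul1 | r0:Add1,r1:1,r2:9,r3:Mul1,r4:1
c4: CDB Add1=0; issue SUB r3<-Add1 | r0:0,r1:1,r2:9,r3:Add1,r4:1
c5: CDB Add2=2; issue ADD r4<-Add2 | r0:0,r1:1,r2:9,r3:Add1,r4:Add2
c6: issue ADD r3<-Add3 | r0:0,r1:1,r2:9,r3:Add3,r4:Add2
c7: CDB Add1=-1; issue MUL r4<-Mul2 | r0:0,r1:1,r2:9,r3:Add3,r4:Mul2
c8: CDB Add2=9; issue ADD r0<-Add1 | r0:Add1,r1:1,r2:9,r3:Add3,r4:Mul2
c9: CDB Mul1=2; issue ADD r3<-Add2 | r0:Add1,r1:1,r2:9,r3:Add2,r4:Mul2
c10: stall | r0:Add1,r1:1,r2:9,r3:Add2,r4:Mul2
c11: CDB Add3=9; issue SUB r4<-Add3 | r0:Add1,r1:1,r2:9,r3:Add2,r4:Add3
c12: CDB Mul2=0 | r0:Add1,r1:1,r2:9,r3:Add2,r4:Add3
c13: - | r0:Add1,r1:1,r2:9,r3:Add2,r4:Add3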